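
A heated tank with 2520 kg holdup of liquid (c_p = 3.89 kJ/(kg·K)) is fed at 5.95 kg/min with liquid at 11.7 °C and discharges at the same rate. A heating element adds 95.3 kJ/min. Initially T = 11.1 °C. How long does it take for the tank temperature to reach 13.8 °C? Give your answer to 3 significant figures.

M c_p dT/dt = ṁ c_p (T_in − T) + Q̇.
τ = M/ṁ = 423.53 min; T_ss = T_in + Q̇/(ṁ c_p) = 15.817 °C.
T(t) = T_ss + (T₀ − T_ss) e^(−t/τ). Set T = 13.8:
e^(−t/τ) = (13.8 − 15.817)/(11.1 − 15.817) = 0.42765
t = −423.53 · ln(0.42765) = 359.76 min.

360 min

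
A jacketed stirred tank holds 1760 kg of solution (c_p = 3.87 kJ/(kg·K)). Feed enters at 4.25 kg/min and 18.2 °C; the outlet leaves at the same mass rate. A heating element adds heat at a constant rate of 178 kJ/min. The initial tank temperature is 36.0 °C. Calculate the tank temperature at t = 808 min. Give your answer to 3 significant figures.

Unsteady energy balance on the tank contents: M c_p dT/dt = ṁ c_p (T_in − T) + 178.
Rearrange: dT/dt = (T_ss − T)/τ with τ = M/ṁ = 414.12 min and T_ss = T_in + Q̇/(ṁ c_p) = 29.022 °C.
Integrating: T(t) = T_ss + (T₀ − T_ss) e^(−t/τ).
T(808) = 29.022 + (6.9777)·e^(−808/414.12) = 29.022 + (6.9777)·0.14211 = 30.014 °C.

30.0 °C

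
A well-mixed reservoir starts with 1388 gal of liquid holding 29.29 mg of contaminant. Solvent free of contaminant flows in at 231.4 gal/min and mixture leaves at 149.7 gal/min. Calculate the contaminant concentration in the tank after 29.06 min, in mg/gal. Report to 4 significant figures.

0.001253 mg/gal

Total volume: dV/dt = Q_in − Q_out = 81.7000 gal/min, so V(t) = 1388 + 81.7000 t and V(29.06) = 3762.20 gal.
Solute balance: dm/dt = 0 − Q_out C = −Q_out m/V(t).
dm/m = −Q_out dt/(V₀ + 81.7000 t); integrating gives ln(m/m₀) = −(Q_out/(Q_in−Q_out)) ln(V/V₀).
m = m₀ (V₀/V)^(Q_out/(Q_in−Q_out)) = 29.29 × (1388/3762.20)^(1.83231) = 4.71228 mg.
C = m/V = 4.71228/3762.20 = 0.00125253 mg/gal.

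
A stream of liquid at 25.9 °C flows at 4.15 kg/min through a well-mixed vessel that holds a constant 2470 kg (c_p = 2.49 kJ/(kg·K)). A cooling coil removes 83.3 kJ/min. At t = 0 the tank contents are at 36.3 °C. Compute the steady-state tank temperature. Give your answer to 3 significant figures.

First-law balance (no shaft work): M c_p dT/dt = ṁ c_p (T_in − T) − 83.3.
At steady state dT/dt = 0 ⇒ T_ss = T_in − Q̇/(ṁ c_p) = 25.9 − 83.3/(4.15·2.49) = 17.839 °C.

17.8 °C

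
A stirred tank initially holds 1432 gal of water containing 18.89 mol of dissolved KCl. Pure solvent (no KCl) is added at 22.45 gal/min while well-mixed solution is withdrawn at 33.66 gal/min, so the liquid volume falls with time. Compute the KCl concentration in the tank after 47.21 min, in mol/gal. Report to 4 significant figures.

0.005236 mol/gal

Total volume: dV/dt = Q_in − Q_out = -11.2100 gal/min, so V(t) = 1432 − 11.2100 t and V(47.21) = 902.776 gal.
No KCl enters, so dm/dt = −Q_out · (m/V).
Separate: dm/m = −Q_out dt/V(t) ⇒ ln(m/m₀) = −(Q_out/(Q_in−Q_out)) ln(V/V₀).
m = m₀ (V₀/V)^(Q_out/(Q_in−Q_out)) = 18.89 × (1432/902.776)^(-3.00268) = 4.72723 mol.
C = m/V = 4.72723/902.776 = 0.00523633 mol/gal.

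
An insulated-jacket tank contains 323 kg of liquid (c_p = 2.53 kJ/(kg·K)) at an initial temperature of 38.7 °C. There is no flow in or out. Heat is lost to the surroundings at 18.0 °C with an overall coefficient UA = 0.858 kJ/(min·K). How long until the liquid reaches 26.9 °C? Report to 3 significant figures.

Lumped-capacitance energy balance: M c_p dT/dt = UA(T_amb − T).
τ = M c_p/UA = 952.44 min; T_ss = T_amb = 18.000 °C.
T(t) = T_ss + (T₀ − T_ss)e^(−t/τ); set T = 26.9:
t = −τ ln[(T − T_ss)/(T₀ − T_ss)] = −952.44 · ln(0.42995) = 803.93 min.

804 min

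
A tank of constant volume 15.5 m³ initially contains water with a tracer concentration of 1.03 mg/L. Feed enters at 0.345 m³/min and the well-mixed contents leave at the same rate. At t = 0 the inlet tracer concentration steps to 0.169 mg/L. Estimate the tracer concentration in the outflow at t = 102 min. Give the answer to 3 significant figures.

Species balance on the tank: V dC/dt = Q(C_in − C).
So dC/dt = (C_in − C)/τ with τ = V/Q = 15.5/0.345 = 44.928 min.
C approaches C_in exponentially: C(t) = C_in + (C₀ − C_in) e^(−t/τ).
C(102) = 0.169 + (1.03 − 0.169)·e^(−102/44.928) = 0.169 + (0.86100)·0.10328 = 0.25792 mg/L.

0.258 mg/L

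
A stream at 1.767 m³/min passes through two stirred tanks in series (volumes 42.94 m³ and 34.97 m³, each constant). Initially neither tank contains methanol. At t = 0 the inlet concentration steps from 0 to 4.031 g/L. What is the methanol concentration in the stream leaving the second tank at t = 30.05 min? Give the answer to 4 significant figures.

Each tank obeys Vᵢ dCᵢ/dt = Q(Cᵢ₋₁ − Cᵢ), so τᵢ = Vᵢ/Q.
τ₁ = 42.94/1.767 = 24.3011 min; τ₂ = 34.97/1.767 = 19.7906 min.
Solving the cascade with C₁(0)=C₂(0)=0 gives C₂(t) = C_in[1 − (τ₁ e^(−t/τ₁) − τ₂ e^(−t/τ₂))/(τ₁ − τ₂)].
At t = 30.05: e^(−t/τ₁) = 0.290378, e^(−t/τ₂) = 0.219063.
C₂ = 4.031·[1 − (24.3011·0.290378 − 19.7906·0.219063)/(4.51047)] = 4.031·0.396710 = 1.59914 g/L.

1.599 g/L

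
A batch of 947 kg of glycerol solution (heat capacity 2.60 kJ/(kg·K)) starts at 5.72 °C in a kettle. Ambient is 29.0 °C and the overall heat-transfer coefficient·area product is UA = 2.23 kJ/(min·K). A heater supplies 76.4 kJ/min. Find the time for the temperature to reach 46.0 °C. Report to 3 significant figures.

1330 min

Lumped-capacitance energy balance: M c_p dT/dt = UA(T_amb − T) + Q̇.
τ = M c_p/UA = 1104.1 min; T_ss = T_amb + Q̇/UA = 29.0 + 76.4/2.23 = 63.260 °C.
T(t) = T_ss + (T₀ − T_ss)e^(−t/τ); set T = 46.0:
t = −τ ln[(T − T_ss)/(T₀ − T_ss)] = −1104.1 · ln(0.29997) = 1329.5 min.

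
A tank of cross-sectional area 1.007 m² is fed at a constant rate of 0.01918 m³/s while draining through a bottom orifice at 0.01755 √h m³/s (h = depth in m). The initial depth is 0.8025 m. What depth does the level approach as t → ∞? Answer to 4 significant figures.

Level balance: A dh/dt = 0.01918 − 0.01755 √h. Setting dh/dt = 0:
Q_in = 0.01755 √h_ss ⇒ √h_ss = 0.01918/0.01755 = 1.09288.
h_ss = 1.09288² = 1.19438 m. (Since h₀ = 0.8025 m < h_ss, the level will rise toward this value.)

1.194 m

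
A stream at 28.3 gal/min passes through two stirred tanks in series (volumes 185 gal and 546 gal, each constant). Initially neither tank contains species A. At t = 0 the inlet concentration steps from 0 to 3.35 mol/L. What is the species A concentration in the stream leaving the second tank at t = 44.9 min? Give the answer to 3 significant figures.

2.86 mol/L

Each tank obeys Vᵢ dCᵢ/dt = Q(Cᵢ₋₁ − Cᵢ), so τᵢ = Vᵢ/Q.
τ₁ = 185/28.3 = 6.5371 min; τ₂ = 546/28.3 = 19.293 min.
Solving the cascade with C₁(0)=C₂(0)=0 gives C₂(t) = C_in[1 − (τ₁ e^(−t/τ₁) − τ₂ e^(−t/τ₂))/(τ₁ − τ₂)].
At t = 44.9: e^(−t/τ₁) = 0.0010401, e^(−t/τ₂) = 0.097565.
C₂ = 3.35·[1 − (6.5371·0.0010401 − 19.293·0.097565)/(-12.756)] = 3.35·0.85297 = 2.8574 mol/L.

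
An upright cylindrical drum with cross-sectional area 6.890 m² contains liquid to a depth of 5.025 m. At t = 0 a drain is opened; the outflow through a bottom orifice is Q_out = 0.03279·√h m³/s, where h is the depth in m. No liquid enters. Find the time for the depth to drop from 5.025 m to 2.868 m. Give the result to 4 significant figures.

With no inflow, A dh/dt = −0.03279 √h.
∫ h^(−1/2) dh = −(0.03279/A) ∫ dt, giving 2√h = 2√h₀ − (0.03279/A) t.
t = 2A(√h₀ − √h)/0.03279 = 2·6.890·(√5.025 − √2.868)/0.03279
  = 13.7800 × (2.24165 − 1.69352) / 0.03279 = 230.353 s.

230.4 s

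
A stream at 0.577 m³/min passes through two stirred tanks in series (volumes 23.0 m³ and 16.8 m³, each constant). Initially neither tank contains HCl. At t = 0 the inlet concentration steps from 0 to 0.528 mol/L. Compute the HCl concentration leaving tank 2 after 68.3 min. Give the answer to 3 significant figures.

0.312 mol/L

Species balance on tank i: dCᵢ/dt = (Cᵢ₋₁ − Cᵢ)/τᵢ with τᵢ = Vᵢ/Q.
τ₁ = 23.0/0.577 = 39.861 min; τ₂ = 16.8/0.577 = 29.116 min.
Solving the cascade with C₁(0)=C₂(0)=0 gives C₂(t) = C_in[1 − (τ₁ e^(−t/τ₁) − τ₂ e^(−t/τ₂))/(τ₁ − τ₂)].
At t = 68.3: e^(−t/τ₁) = 0.18024, e^(−t/τ₂) = 0.095772.
C₂ = 0.528·[1 − (39.861·0.18024 − 29.116·0.095772)/(10.745)] = 0.528·0.59086 = 0.31198 mol/L.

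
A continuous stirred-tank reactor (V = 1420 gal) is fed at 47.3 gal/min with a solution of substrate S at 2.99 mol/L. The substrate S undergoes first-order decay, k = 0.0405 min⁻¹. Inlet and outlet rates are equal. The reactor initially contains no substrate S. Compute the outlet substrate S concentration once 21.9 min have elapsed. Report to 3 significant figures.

1.08 mol/L

V dC/dt = Q(C_in − C) − k V C.
dC/dt = (Q/V) C_in − (Q/V + k) C; effective rate a = Q/V + k = 0.033310 + 0.0405 = 0.073810 min⁻¹.
C_ss = Q C_in/(Q + kV) = 1.3494 mol/L; C(t) = C_ss + (C₀ − C_ss) e^(−a t).
C(21.9) = 1.3494 + (-1.3494)·e^(−0.073810·21.9) = 1.3494 + (-1.3494)·0.19861 = 1.0814 mol/L.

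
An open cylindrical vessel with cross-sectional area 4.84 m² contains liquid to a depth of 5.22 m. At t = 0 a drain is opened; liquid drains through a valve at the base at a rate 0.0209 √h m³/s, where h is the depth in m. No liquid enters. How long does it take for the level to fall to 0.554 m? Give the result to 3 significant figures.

With no inflow, A dh/dt = −0.0209 √h.
∫ h^(−1/2) dh = −(0.0209/A) ∫ dt, giving 2√h = 2√h₀ − (0.0209/A) t.
t = 2A(√h₀ − √h)/0.0209 = 2·4.84·(√5.22 − √0.554)/0.0209
  = 9.6800 × (2.2847 − 0.74431) / 0.0209 = 713.46 s.

713 s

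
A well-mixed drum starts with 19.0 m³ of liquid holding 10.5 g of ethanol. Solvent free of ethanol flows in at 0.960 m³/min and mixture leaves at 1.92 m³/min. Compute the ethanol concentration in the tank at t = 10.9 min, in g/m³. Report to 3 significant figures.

Total volume: dV/dt = Q_in − Q_out = -0.96000 m³/min, so V(t) = 19.0 − 0.96000 t and V(10.9) = 8.5360 m³.
Species balance (pure solvent in): dm/dt = −Q_out · m/V(t).
Separate: dm/m = −Q_out dt/V(t) ⇒ ln(m/m₀) = −(Q_out/(Q_in−Q_out)) ln(V/V₀).
m = m₀ (V₀/V)^(Q_out/(Q_in−Q_out)) = 10.5 × (19.0/8.5360)^(-2.0000) = 2.1193 g.
C = m/V = 2.1193/8.5360 = 0.24828 g/m³.

0.248 g/m³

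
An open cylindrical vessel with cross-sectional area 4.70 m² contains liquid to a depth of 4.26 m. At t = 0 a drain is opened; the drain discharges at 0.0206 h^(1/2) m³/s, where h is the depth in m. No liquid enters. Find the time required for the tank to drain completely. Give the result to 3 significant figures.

Accumulation of liquid (constant cross-section A): A dh/dt = −0.0206 √h.
∫ h^(−1/2) dh = −(0.0206/A) ∫ dt, giving 2√h = 2√h₀ − (0.0206/A) t.
Tank is empty when √h = 0: t_empty = 2A√h₀/0.0206.
t_empty = 2·4.70·√4.26/0.0206 = 9.4000·2.0640/0.0206 = 941.81 s.

942 s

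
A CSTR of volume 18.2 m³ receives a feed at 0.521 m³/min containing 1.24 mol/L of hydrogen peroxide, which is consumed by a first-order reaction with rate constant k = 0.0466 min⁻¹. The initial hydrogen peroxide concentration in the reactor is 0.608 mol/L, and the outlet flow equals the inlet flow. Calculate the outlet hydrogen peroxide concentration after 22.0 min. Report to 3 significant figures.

Species balance: V dC/dt = Q C_in − Q C − k V C.
This is linear with rate a = Q/V + k = 0.075226 min⁻¹.
C_ss = Q C_in/(Q + kV) = 0.47187 mol/L; C(t) = C_ss + (C₀ − C_ss) e^(−a t).
C(22.0) = 0.47187 + (0.13613)·e^(−0.075226·22.0) = 0.47187 + (0.13613)·0.19110 = 0.49788 mol/L.

0.498 mol/L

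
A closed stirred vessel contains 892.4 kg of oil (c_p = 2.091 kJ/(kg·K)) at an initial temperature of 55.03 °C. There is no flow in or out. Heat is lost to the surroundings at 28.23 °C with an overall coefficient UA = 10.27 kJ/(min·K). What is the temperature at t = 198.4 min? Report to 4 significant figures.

37.22 °C

M c_p dT/dt = −UA(T − T_amb).
dT/dt = (T_ss − T)/τ with T_ss = T_amb = 28.2300 °C, τ = M c_p/UA = 892.4·2.091/10.27 = 181.695 min.
This is linear first-order; T(t) = T_ss + (T₀ − T_ss) e^(−t/τ).
T(198.4) = 28.2300 + (26.8000)·0.335565 = 37.2231 °C.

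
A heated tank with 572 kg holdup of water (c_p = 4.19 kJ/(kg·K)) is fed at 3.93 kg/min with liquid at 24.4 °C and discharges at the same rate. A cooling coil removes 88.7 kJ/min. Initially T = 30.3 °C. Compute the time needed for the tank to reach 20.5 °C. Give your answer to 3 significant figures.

295 min

M c_p dT/dt = ṁ c_p (T_in − T) − Q̇.
τ = M/ṁ = 145.55 min; T_ss = T_in − Q̇/(ṁ c_p) = 19.013 °C.
T(t) = T_ss + (T₀ − T_ss) e^(−t/τ). Set T = 20.5:
e^(−t/τ) = (20.5 − 19.013)/(30.3 − 19.013) = 0.13172
t = −145.55 · ln(0.13172) = 295.04 min.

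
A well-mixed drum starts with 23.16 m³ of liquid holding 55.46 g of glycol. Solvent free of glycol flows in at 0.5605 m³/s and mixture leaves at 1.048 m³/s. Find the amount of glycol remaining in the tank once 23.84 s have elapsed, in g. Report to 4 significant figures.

Total volume: dV/dt = Q_in − Q_out = -0.487500 m³/s, so V(t) = 23.16 − 0.487500 t and V(23.84) = 11.5380 m³.
No glycol enters, so dm/dt = −Q_out · (m/V).
dm/m = −Q_out dt/(V₀ − 0.487500 t); integrating gives ln(m/m₀) = −(Q_out/(Q_in−Q_out)) ln(V/V₀).
m = m₀ (V₀/V)^(Q_out/(Q_in−Q_out)) = 55.46 × (23.16/11.5380)^(-2.14974) = 12.4008 g.

12.40 g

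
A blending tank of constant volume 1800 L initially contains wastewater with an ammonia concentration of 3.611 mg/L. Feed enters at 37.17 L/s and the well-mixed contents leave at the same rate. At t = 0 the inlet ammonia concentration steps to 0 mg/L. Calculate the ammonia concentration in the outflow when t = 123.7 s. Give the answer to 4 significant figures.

0.2807 mg/L

Unsteady species balance (constant V, well mixed): V dC/dt = Q(C_in − C).
Rewrite as dC/dt + C/τ = C_in/τ, τ = V/Q = 48.4262 s.
This is linear first-order; C(t) = C_in + (C₀ − C_in) e^(−t/τ).
C(123.7) = 0 + (3.611 − 0)·e^(−123.7/48.4262) = 0 + (3.61100)·0.0777385 = 0.280714 mg/L.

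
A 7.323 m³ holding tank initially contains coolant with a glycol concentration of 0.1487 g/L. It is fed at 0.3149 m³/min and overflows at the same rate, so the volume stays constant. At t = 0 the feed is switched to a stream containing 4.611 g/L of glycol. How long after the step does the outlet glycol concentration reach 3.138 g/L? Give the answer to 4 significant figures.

Species balance: V dC/dt = Q(C_in − C) ⇒ τ = V/Q = 23.2550 min.
C(t) = C_in + (C₀ − C_in) e^(−t/τ). Set C = 3.138 and solve for t:
e^(−t/τ) = (C − C_in)/(C₀ − C_in) = (3.138 − 4.611)/(0.1487 − 4.611) = 0.330099
t = −τ ln(…) = 23.2550 × 1.10836 = 25.7750 min.

25.77 min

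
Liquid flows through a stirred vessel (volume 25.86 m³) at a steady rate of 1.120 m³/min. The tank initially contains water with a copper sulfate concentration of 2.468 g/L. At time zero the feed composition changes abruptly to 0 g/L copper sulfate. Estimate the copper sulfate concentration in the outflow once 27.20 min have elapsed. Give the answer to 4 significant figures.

0.7599 g/L

Mass balance on the solute (V constant): V dC/dt = Q(C_in − C).
Time constant τ = V/Q = 25.86/1.120 = 23.0893 min.
C approaches C_in exponentially: C(t) = C_in + (C₀ − C_in) e^(−t/τ).
C(27.20) = 0 + (2.468 − 0)·e^(−27.20/23.0893) = 0 + (2.46800)·0.307883 = 0.759855 g/L.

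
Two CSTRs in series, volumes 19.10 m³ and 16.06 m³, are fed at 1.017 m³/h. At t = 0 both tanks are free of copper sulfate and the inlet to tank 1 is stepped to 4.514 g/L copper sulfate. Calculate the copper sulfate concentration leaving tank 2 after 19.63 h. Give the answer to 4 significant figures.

Time constants: τᵢ = Vᵢ/Q for each well-mixed tank.
τ₁ = 19.10/1.017 = 18.7807 h; τ₂ = 16.06/1.017 = 15.7915 h.
Tank 1: C₁ = C_in(1 − e^(−t/τ₁)). Tank 2 (τ₁ ≠ τ₂): C₂ = C_in[1 − (τ₁ e^(−t/τ₁) − τ₂ e^(−t/τ₂))/(τ₁ − τ₂)].
At t = 19.63: e^(−t/τ₁) = 0.351614, e^(−t/τ₂) = 0.288497.
C₂ = 4.514·[1 − (18.7807·0.351614 − 15.7915·0.288497)/(2.98918)] = 4.514·0.314944 = 1.42166 g/L.

1.422 g/L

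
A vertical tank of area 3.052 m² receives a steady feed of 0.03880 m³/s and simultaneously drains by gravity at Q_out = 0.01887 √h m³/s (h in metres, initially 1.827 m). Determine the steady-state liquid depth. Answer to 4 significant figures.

4.228 m

Volume balance on the tank: A dh/dt = Q_in − 0.01887 √h. At steady state dh/dt = 0:
Q_in = 0.01887 √h_ss ⇒ √h_ss = 0.03880/0.01887 = 2.05617.
h_ss = 2.05617² = 4.22785 m. (Since h₀ = 1.827 m < h_ss, the level will rise toward this value.)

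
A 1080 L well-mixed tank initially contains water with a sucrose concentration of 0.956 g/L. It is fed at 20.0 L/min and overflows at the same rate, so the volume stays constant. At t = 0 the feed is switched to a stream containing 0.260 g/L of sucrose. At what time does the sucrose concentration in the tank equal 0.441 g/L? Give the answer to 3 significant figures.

72.7 min

Unsteady species balance (constant V, well mixed): V dC/dt = Q(C_in − C), so τ = V/Q = 54.000 min.
C(t) = C_in + (C₀ − C_in) e^(−t/τ). Set C = 0.441 and solve for t:
e^(−t/τ) = (C − C_in)/(C₀ − C_in) = (0.441 − 0.260)/(0.956 − 0.260) = 0.26006
t = −τ ln(…) = 54.000 × 1.3469 = 72.730 min.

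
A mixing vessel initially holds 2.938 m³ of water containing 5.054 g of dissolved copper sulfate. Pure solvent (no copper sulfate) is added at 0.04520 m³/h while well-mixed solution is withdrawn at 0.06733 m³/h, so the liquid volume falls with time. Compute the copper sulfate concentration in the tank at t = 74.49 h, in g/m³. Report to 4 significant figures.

Total volume: dV/dt = Q_in − Q_out = -0.0221300 m³/h, so V(t) = 2.938 − 0.0221300 t and V(74.49) = 1.28954 m³.
No copper sulfate enters, so dm/dt = −Q_out · (m/V).
Separate: dm/m = −Q_out dt/V(t) ⇒ ln(m/m₀) = −(Q_out/(Q_in−Q_out)) ln(V/V₀).
m = m₀ (V₀/V)^(Q_out/(Q_in−Q_out)) = 5.054 × (2.938/1.28954)^(-3.04248) = 0.412658 g.
C = m/V = 0.412658/1.28954 = 0.320005 g/m³.

0.3200 g/m³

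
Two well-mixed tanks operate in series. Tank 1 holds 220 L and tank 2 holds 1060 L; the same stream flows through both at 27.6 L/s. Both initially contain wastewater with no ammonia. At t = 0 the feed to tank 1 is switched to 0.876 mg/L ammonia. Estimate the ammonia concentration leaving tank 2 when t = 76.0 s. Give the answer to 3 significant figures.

Each tank obeys Vᵢ dCᵢ/dt = Q(Cᵢ₋₁ − Cᵢ), so τᵢ = Vᵢ/Q.
τ₁ = 220/27.6 = 7.9710 s; τ₂ = 1060/27.6 = 38.406 s.
Solving the cascade with C₁(0)=C₂(0)=0 gives C₂(t) = C_in[1 − (τ₁ e^(−t/τ₁) − τ₂ e^(−t/τ₂))/(τ₁ − τ₂)].
At t = 76.0: e^(−t/τ₁) = 7.2310e-05, e^(−t/τ₂) = 0.13823.
C₂ = 0.876·[1 − (7.9710·7.2310e-05 − 38.406·0.13823)/(-30.435)] = 0.876·0.82559 = 0.72322 mg/L.

0.723 mg/L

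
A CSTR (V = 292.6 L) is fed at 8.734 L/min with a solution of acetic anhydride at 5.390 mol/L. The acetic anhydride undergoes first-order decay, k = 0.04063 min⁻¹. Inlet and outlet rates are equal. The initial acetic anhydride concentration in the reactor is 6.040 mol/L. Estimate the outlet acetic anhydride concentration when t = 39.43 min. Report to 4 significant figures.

2.516 mol/L

V dC/dt = Q(C_in − C) − k V C.
This is linear with rate a = Q/V + k = 0.0704796 min⁻¹.
C_ss = Q C_in/(Q + kV) = 2.28278 mol/L; C(t) = C_ss + (C₀ − C_ss) e^(−a t).
C(39.43) = 2.28278 + (3.75722)·e^(−0.0704796·39.43) = 2.28278 + (3.75722)·0.0620999 = 2.51610 mol/L.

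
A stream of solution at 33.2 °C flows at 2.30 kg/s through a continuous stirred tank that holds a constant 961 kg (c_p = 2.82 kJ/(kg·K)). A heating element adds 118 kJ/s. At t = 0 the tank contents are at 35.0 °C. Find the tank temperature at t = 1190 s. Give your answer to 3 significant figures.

50.4 °C

M c_p dT/dt = ṁ c_p (T_in − T) + Q̇.
Rearrange: dT/dt = (T_ss − T)/τ with τ = M/ṁ = 417.83 s and T_ss = T_in + Q̇/(ṁ c_p) = 51.393 °C.
T approaches T_ss exponentially: T(t) = T_ss + (T₀ − T_ss) e^(−t/τ).
T(1190) = 51.393 + (-16.393)·e^(−1190/417.83) = 51.393 + (-16.393)·0.057956 = 50.443 °C.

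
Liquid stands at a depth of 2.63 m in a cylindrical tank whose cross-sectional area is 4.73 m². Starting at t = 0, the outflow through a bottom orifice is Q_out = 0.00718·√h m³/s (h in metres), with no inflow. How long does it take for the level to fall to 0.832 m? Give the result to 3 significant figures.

935 s

Unsteady balance on liquid volume: A dh/dt = −0.00718 √h.
Separate and integrate: 2(√h − √h₀) = −(0.00718/A) t.
t = 2A(√h₀ − √h)/0.00718 = 2·4.73·(√2.63 − √0.832)/0.00718
  = 9.4600 × (1.6217 − 0.91214) / 0.00718 = 934.92 s.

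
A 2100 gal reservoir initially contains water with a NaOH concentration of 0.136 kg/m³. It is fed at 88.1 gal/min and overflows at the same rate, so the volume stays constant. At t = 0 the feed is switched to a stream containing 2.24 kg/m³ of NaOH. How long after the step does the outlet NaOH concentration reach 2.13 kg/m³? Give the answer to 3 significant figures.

Mass balance on the solute (V constant): V dC/dt = Q(C_in − C), so τ = V/Q = 23.837 min.
C(t) = C_in + (C₀ − C_in) e^(−t/τ). Set C = 2.13 and solve for t:
e^(−t/τ) = (C − C_in)/(C₀ − C_in) = (2.13 − 2.24)/(0.136 − 2.24) = 0.052281
t = −τ ln(…) = 23.837 × 2.9511 = 70.344 min.

70.3 min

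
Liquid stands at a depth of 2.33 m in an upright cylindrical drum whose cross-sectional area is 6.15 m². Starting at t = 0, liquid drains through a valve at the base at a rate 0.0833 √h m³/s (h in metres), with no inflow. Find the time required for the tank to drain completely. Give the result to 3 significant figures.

225 s

Accumulation of liquid (constant cross-section A): A dh/dt = −0.0833 √h.
This is separable: 2 d(√h)/dt = −0.0833/A, so √h = √h₀ − (0.0833/(2A)) t.
Tank is empty when √h = 0: t_empty = 2A√h₀/0.0833.
t_empty = 2·6.15·√2.33/0.0833 = 12.300·1.5264/0.0833 = 225.39 s.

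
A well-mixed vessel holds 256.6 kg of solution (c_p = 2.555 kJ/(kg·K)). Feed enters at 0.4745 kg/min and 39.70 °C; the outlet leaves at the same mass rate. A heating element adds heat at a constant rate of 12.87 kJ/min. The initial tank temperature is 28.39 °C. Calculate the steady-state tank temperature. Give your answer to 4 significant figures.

Energy balance: M c_p dT/dt = ṁ c_p (T_in − T) + 12.87.
At steady state dT/dt = 0 ⇒ T_ss = T_in + Q̇/(ṁ c_p) = 39.70 + 12.87/(0.4745·2.555) = 50.3158 °C.

50.32 °C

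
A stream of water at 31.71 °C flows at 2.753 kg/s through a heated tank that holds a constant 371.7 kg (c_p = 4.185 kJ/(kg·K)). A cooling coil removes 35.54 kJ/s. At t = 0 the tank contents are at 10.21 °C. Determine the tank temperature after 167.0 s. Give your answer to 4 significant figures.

M c_p dT/dt = ṁ c_p (T_in − T) − Q̇.
τ = M/ṁ = 135.016 s; T_ss = T_in − Q̇/(ṁ c_p) = 31.71 − 35.54/(2.753·4.185) = 28.6253 °C.
T approaches T_ss exponentially: T(t) = T_ss + (T₀ − T_ss) e^(−t/τ).
T(167.0) = 28.6253 + (-18.4153)·e^(−167.0/135.016) = 28.6253 + (-18.4153)·0.290286 = 23.2796 °C.

23.28 °C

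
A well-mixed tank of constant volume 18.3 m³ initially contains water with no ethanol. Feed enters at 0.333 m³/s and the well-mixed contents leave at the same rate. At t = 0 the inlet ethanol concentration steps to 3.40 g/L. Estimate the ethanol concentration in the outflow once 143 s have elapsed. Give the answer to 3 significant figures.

Accumulation = in − out for the solute gives V dC/dt = Q(C_in − C).
Rewrite as dC/dt + C/τ = C_in/τ, τ = V/Q = 54.955 s.
This is linear first-order; C(t) = C_in + (C₀ − C_in) e^(−t/τ).
C(143) = 3.40 + (0 − 3.40)·e^(−143/54.955) = 3.40 + (-3.4000)·0.074115 = 3.1480 g/L.

3.15 g/L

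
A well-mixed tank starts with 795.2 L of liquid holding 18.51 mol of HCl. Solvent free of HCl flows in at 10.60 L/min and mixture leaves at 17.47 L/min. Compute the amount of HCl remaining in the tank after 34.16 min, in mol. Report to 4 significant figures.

7.606 mol

Let m(t) be the amount of HCl. Volume: V(t) = V₀ + (Q_in − Q_out) t = 795.2 − 6.87000 t; V(34.16) = 560.521 L.
No HCl enters, so dm/dt = −Q_out · (m/V).
dm/m = −Q_out dt/(V₀ − 6.87000 t); integrating gives ln(m/m₀) = −(Q_out/(Q_in−Q_out)) ln(V/V₀).
m = m₀ (V₀/V)^(Q_out/(Q_in−Q_out)) = 18.51 × (795.2/560.521)^(-2.54294) = 7.60629 mol.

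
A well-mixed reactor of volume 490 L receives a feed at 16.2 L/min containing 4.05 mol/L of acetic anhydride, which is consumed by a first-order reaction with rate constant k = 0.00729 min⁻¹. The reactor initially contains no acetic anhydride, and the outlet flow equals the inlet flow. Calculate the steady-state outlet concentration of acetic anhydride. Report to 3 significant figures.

Species balance: V dC/dt = Q C_in − Q C − k V C.
Steady state (dC/dt = 0): C_ss = Q C_in/(Q + kV) = C_in/(1 + kV/Q).
C_ss = 16.2·4.05/(16.2 + 0.00729·490) = 65.610/19.772 = 3.3183 mol/L.

3.32 mol/L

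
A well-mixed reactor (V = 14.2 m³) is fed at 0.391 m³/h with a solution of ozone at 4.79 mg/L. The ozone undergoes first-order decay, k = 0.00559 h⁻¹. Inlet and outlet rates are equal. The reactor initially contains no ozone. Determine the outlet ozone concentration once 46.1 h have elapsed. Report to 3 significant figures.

Species balance: V dC/dt = Q C_in − Q C − k V C.
dC/dt = (Q/V) C_in − (Q/V + k) C; effective rate a = Q/V + k = 0.027535 + 0.00559 = 0.033125 h⁻¹.
C_ss = Q C_in/(Q + kV) = 3.9817 mg/L; C(t) = C_ss + (C₀ − C_ss) e^(−a t).
C(46.1) = 3.9817 + (-3.9817)·e^(−0.033125·46.1) = 3.9817 + (-3.9817)·0.21717 = 3.1170 mg/L.

3.12 mg/L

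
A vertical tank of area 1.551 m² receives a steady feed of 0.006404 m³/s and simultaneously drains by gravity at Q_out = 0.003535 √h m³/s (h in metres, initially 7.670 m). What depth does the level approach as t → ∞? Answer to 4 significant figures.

3.282 m

Mass balance (ρ constant): A dh/dt = Q_in − 0.003535 √h. At steady state dh/dt = 0:
Q_in = 0.003535 √h_ss ⇒ √h_ss = 0.006404/0.003535 = 1.81160.
h_ss = 1.81160² = 3.28189 m. (Since h₀ = 7.670 m > h_ss, the level will fall toward this value.)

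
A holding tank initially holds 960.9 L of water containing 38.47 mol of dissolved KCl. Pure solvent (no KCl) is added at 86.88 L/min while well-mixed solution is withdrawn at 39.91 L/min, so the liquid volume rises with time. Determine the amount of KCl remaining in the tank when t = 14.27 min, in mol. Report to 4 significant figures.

24.54 mol

Total volume: dV/dt = Q_in − Q_out = 46.9700 L/min, so V(t) = 960.9 + 46.9700 t and V(14.27) = 1631.16 L.
Solute balance: dm/dt = 0 − Q_out C = −Q_out m/V(t).
dm/m = −Q_out dt/(V₀ + 46.9700 t); integrating gives ln(m/m₀) = −(Q_out/(Q_in−Q_out)) ln(V/V₀).
m = m₀ (V₀/V)^(Q_out/(Q_in−Q_out)) = 38.47 × (960.9/1631.16)^(0.849691) = 24.5384 mol.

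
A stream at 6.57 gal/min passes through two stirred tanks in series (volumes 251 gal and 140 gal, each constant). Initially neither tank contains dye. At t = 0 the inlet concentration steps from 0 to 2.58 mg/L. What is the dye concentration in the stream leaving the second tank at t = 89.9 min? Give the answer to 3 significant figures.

Species balance on tank i: dCᵢ/dt = (Cᵢ₋₁ − Cᵢ)/τᵢ with τᵢ = Vᵢ/Q.
τ₁ = 251/6.57 = 38.204 min; τ₂ = 140/6.57 = 21.309 min.
Tank 1: C₁ = C_in(1 − e^(−t/τ₁)). Tank 2 (τ₁ ≠ τ₂): C₂ = C_in[1 − (τ₁ e^(−t/τ₁) − τ₂ e^(−t/τ₂))/(τ₁ − τ₂)].
At t = 89.9: e^(−t/τ₁) = 0.095068, e^(−t/τ₂) = 0.014715.
C₂ = 2.58·[1 − (38.204·0.095068 − 21.309·0.014715)/(16.895)] = 2.58·0.80359 = 2.0733 mg/L.

2.07 mg/L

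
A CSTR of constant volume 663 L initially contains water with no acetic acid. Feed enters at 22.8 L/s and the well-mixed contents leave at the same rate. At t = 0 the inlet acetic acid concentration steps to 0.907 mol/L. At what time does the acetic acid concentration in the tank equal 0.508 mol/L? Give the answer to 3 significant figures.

23.9 s

Unsteady species balance (constant V, well mixed): V dC/dt = Q(C_in − C), so τ = V/Q = 29.079 s.
C(t) = C_in + (C₀ − C_in) e^(−t/τ). Set C = 0.508 and solve for t:
e^(−t/τ) = (C − C_in)/(C₀ − C_in) = (0.508 − 0.907)/(0 − 0.907) = 0.43991
t = −τ ln(…) = 29.079 × 0.82118 = 23.879 s.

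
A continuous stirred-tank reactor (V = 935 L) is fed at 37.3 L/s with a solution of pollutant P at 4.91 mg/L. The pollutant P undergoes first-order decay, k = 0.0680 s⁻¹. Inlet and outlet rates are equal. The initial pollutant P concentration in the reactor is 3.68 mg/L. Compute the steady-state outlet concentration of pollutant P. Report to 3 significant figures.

1.82 mg/L

V dC/dt = Q(C_in − C) − k V C.
At steady state: 0 = Q C_in − (Q + kV) C_ss, so C_ss = Q C_in/(Q + kV).
C_ss = 37.3·4.91/(37.3 + 0.0680·935) = 183.14/100.88 = 1.8155 mg/L.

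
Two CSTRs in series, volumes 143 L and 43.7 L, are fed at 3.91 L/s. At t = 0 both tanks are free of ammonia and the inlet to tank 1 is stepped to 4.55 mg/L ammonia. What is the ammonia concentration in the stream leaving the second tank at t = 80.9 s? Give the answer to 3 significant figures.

Species balance on tank i: dCᵢ/dt = (Cᵢ₋₁ − Cᵢ)/τᵢ with τᵢ = Vᵢ/Q.
τ₁ = 143/3.91 = 36.573 s; τ₂ = 43.7/3.91 = 11.176 s.
Tank 1: C₁ = C_in(1 − e^(−t/τ₁)). Tank 2 (τ₁ ≠ τ₂): C₂ = C_in[1 − (τ₁ e^(−t/τ₁) − τ₂ e^(−t/τ₂))/(τ₁ − τ₂)].
At t = 80.9: e^(−t/τ₁) = 0.10948, e^(−t/τ₂) = 0.00071845.
C₂ = 4.55·[1 − (36.573·0.10948 − 11.176·0.00071845)/(25.396)] = 4.55·0.84266 = 3.8341 mg/L.

3.83 mg/L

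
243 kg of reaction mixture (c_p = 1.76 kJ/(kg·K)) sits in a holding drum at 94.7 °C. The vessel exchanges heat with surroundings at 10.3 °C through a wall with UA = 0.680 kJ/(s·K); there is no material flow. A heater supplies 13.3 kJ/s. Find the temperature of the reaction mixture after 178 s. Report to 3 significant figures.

Energy balance: M c_p dT/dt = −UA(T − T_amb) + Q̇.
dT/dt = (T_ss − T)/τ with T_ss = T_amb + Q̇/UA = 10.3 + 13.3/0.680 = 29.859 °C, τ = M c_p/UA = 243·1.76/0.680 = 628.94 s.
Integrating: T(t) = T_ss + (T₀ − T_ss) e^(−t/τ).
T(178) = 29.859 + (64.841)·0.75351 = 78.717 °C.

78.7 °C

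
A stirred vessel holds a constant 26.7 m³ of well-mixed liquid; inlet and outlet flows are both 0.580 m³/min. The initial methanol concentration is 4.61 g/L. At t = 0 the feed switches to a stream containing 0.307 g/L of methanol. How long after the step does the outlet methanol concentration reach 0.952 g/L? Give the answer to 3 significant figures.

Species balance: V dC/dt = Q(C_in − C) ⇒ τ = V/Q = 46.034 min.
C(t) = C_in + (C₀ − C_in) e^(−t/τ). Set C = 0.952 and solve for t:
e^(−t/τ) = (C − C_in)/(C₀ − C_in) = (0.952 − 0.307)/(4.61 − 0.307) = 0.14990
t = −τ ln(…) = 46.034 × 1.8978 = 87.365 min.

87.4 min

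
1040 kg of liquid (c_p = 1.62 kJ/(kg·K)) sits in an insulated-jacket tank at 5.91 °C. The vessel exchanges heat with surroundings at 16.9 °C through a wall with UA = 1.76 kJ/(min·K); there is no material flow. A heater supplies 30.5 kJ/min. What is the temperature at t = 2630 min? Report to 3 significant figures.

32.4 °C

Energy balance: M c_p dT/dt = −UA(T − T_amb) + Q̇.
dT/dt = (T_ss − T)/τ with T_ss = T_amb + Q̇/UA = 16.9 + 30.5/1.76 = 34.230 °C, τ = M c_p/UA = 1040·1.62/1.76 = 957.27 min.
This is linear first-order; T(t) = T_ss + (T₀ − T_ss) e^(−t/τ).
T(2630) = 34.230 + (-28.320)·0.064095 = 32.414 °C.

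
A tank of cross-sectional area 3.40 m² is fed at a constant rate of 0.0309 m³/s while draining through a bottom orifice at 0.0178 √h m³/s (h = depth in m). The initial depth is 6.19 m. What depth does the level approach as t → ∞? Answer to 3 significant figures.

3.01 m

Unsteady balance on liquid volume: A dh/dt = Q_in − 0.0178 √h. At steady state dh/dt = 0:
Q_in = 0.0178 √h_ss ⇒ √h_ss = 0.0309/0.0178 = 1.7360.
h_ss = 1.7360² = 3.0135 m. (Since h₀ = 6.19 m > h_ss, the level will fall toward this value.)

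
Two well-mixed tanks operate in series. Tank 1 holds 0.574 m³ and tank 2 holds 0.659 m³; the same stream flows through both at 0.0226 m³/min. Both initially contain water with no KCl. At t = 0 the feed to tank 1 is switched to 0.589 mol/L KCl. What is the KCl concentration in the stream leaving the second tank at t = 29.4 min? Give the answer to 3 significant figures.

Time constants: τᵢ = Vᵢ/Q for each well-mixed tank.
τ₁ = 0.574/0.0226 = 25.398 min; τ₂ = 0.659/0.0226 = 29.159 min.
Solving the cascade with C₁(0)=C₂(0)=0 gives C₂(t) = C_in[1 − (τ₁ e^(−t/τ₁) − τ₂ e^(−t/τ₂))/(τ₁ − τ₂)].
At t = 29.4: e^(−t/τ₁) = 0.31425, e^(−t/τ₂) = 0.36486.
C₂ = 0.589·[1 − (25.398·0.31425 − 29.159·0.36486)/(-3.7611)] = 0.589·0.29342 = 0.17283 mol/L.

0.173 mol/L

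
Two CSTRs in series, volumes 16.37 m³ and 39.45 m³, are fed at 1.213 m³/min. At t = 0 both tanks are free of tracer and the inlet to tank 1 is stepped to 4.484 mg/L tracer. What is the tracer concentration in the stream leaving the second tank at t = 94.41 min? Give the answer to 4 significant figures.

Each tank obeys Vᵢ dCᵢ/dt = Q(Cᵢ₋₁ − Cᵢ), so τᵢ = Vᵢ/Q.
τ₁ = 16.37/1.213 = 13.4955 min; τ₂ = 39.45/1.213 = 32.5227 min.
Solving the cascade with C₁(0)=C₂(0)=0 gives C₂(t) = C_in[1 − (τ₁ e^(−t/τ₁) − τ₂ e^(−t/τ₂))/(τ₁ − τ₂)].
At t = 94.41: e^(−t/τ₁) = 0.000915827, e^(−t/τ₂) = 0.0548640.
C₂ = 4.484·[1 − (13.4955·0.000915827 − 32.5227·0.0548640)/(-19.0272)] = 4.484·0.906872 = 4.06641 mg/L.

4.066 mg/L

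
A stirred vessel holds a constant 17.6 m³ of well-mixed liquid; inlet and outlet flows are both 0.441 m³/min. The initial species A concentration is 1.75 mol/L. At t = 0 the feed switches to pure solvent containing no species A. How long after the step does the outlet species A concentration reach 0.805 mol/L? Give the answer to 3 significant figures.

Species balance: V dC/dt = Q(C_in − C) ⇒ τ = V/Q = 39.909 min.
C(t) = C_in + (C₀ − C_in) e^(−t/τ). Set C = 0.805 and solve for t:
e^(−t/τ) = (C − C_in)/(C₀ − C_in) = (0.805 − 0)/(1.75 − 0) = 0.46000
t = −τ ln(…) = 39.909 × 0.77653 = 30.991 min.

31.0 min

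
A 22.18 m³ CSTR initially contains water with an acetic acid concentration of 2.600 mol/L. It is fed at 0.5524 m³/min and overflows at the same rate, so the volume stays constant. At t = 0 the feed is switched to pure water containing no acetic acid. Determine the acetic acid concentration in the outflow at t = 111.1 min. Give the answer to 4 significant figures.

0.1634 mol/L

Transient balance on the dissolved component: V dC/dt = Q(C_in − C).
So dC/dt = (C_in − C)/τ with τ = V/Q = 22.18/0.5524 = 40.1521 min.
This is linear first-order; C(t) = C_in + (C₀ − C_in) e^(−t/τ).
C(111.1) = 0 + (2.600 − 0)·e^(−111.1/40.1521) = 0 + (2.60000)·0.0628515 = 0.163414 mol/L.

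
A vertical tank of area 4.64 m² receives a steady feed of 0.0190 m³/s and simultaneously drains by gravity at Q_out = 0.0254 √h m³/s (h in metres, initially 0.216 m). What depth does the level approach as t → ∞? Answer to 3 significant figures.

Level balance: A dh/dt = 0.0190 − 0.0254 √h. Setting dh/dt = 0:
Q_in = 0.0254 √h_ss ⇒ √h_ss = 0.0190/0.0254 = 0.74803.
h_ss = 0.74803² = 0.55955 m. (Since h₀ = 0.216 m < h_ss, the level will rise toward this value.)

0.560 m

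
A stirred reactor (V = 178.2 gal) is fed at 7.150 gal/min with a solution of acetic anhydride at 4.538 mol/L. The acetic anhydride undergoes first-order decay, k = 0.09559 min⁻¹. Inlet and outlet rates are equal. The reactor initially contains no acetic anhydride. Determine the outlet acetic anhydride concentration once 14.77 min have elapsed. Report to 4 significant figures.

Accumulation = in − out − consumed: V dC/dt = Q C_in − Q C − k V C.
dC/dt = (Q/V) C_in − (Q/V + k) C; effective rate a = Q/V + k = 0.0401235 + 0.09559 = 0.135713 min⁻¹.
C_ss = Q C_in/(Q + kV) = 1.34165 mol/L; C(t) = C_ss + (C₀ − C_ss) e^(−a t).
C(14.77) = 1.34165 + (-1.34165)·e^(−0.135713·14.77) = 1.34165 + (-1.34165)·0.134729 = 1.16089 mol/L.

1.161 mol/L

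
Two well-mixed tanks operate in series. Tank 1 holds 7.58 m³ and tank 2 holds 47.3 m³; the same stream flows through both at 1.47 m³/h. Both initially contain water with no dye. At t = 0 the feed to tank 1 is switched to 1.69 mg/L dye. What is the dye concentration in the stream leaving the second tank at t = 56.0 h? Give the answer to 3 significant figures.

1.34 mg/L

Species balance on tank i: dCᵢ/dt = (Cᵢ₋₁ − Cᵢ)/τᵢ with τᵢ = Vᵢ/Q.
τ₁ = 7.58/1.47 = 5.1565 h; τ₂ = 47.3/1.47 = 32.177 h.
Solving the cascade with C₁(0)=C₂(0)=0 gives C₂(t) = C_in[1 − (τ₁ e^(−t/τ₁) − τ₂ e^(−t/τ₂))/(τ₁ − τ₂)].
At t = 56.0: e^(−t/τ₁) = 1.9208e-05, e^(−t/τ₂) = 0.17545.
C₂ = 1.69·[1 − (5.1565·1.9208e-05 − 32.177·0.17545)/(-27.020)] = 1.69·0.79107 = 1.3369 mg/L.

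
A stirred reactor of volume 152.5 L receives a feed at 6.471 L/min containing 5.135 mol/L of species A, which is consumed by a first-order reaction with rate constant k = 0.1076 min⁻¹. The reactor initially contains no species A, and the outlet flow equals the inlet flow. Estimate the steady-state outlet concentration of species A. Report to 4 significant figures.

1.452 mol/L

Accumulation = in − out − consumed: V dC/dt = Q C_in − Q C − k V C.
At steady state: 0 = Q C_in − (Q + kV) C_ss, so C_ss = Q C_in/(Q + kV).
C_ss = 6.471·5.135/(6.471 + 0.1076·152.5) = 33.2286/22.8800 = 1.45230 mol/L.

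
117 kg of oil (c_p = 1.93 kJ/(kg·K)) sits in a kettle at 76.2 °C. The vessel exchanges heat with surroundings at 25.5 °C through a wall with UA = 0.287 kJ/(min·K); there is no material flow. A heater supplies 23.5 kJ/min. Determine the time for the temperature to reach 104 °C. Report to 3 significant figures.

Heat balance on the well-mixed liquid: M c_p dT/dt = −UA(T − T_amb) + Q̇.
τ = M c_p/UA = 786.79 min; T_ss = T_amb + Q̇/UA = 25.5 + 23.5/0.287 = 107.38 °C.
T(t) = T_ss + (T₀ − T_ss)e^(−t/τ); set T = 104:
t = −τ ln[(T − T_ss)/(T₀ − T_ss)] = −786.79 · ln(0.10845) = 1747.9 min.

1750 min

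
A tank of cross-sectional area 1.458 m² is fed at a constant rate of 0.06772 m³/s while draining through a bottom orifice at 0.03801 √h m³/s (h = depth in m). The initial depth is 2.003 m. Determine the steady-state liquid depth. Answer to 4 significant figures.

3.174 m

Volume balance on the tank: A dh/dt = Q_in − 0.03801 √h. At steady state dh/dt = 0:
Q_in = 0.03801 √h_ss ⇒ √h_ss = 0.06772/0.03801 = 1.78164.
h_ss = 1.78164² = 3.17423 m. (Since h₀ = 2.003 m < h_ss, the level will rise toward this value.)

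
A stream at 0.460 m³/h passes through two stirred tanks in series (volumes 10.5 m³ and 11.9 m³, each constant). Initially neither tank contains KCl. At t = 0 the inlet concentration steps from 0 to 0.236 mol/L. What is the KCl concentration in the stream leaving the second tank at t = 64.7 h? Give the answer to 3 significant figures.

0.175 mol/L

Each tank obeys Vᵢ dCᵢ/dt = Q(Cᵢ₋₁ − Cᵢ), so τᵢ = Vᵢ/Q.
τ₁ = 10.5/0.460 = 22.826 h; τ₂ = 11.9/0.460 = 25.870 h.
Solving the cascade with C₁(0)=C₂(0)=0 gives C₂(t) = C_in[1 − (τ₁ e^(−t/τ₁) − τ₂ e^(−t/τ₂))/(τ₁ − τ₂)].
At t = 64.7: e^(−t/τ₁) = 0.058749, e^(−t/τ₂) = 0.082002.
C₂ = 0.236·[1 − (22.826·0.058749 − 25.870·0.082002)/(-3.0435)] = 0.236·0.74360 = 0.17549 mol/L.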